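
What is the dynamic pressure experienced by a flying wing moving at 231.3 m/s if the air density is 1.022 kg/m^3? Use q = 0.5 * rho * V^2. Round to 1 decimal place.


Step 1: V^2 = 231.3^2 = 53499.69
Step 2: q = 0.5 * 1.022 * 53499.69
Step 3: q = 27338.3 Pa

27338.3


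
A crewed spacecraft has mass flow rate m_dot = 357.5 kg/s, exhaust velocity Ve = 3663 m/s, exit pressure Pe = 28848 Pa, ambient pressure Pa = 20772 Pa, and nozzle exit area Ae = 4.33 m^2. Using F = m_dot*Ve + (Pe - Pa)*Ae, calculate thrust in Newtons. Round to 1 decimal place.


Step 1: Momentum thrust = m_dot * Ve = 357.5 * 3663 = 1309522.5 N
Step 2: Pressure thrust = (Pe - Pa) * Ae = (28848 - 20772) * 4.33 = 34969.08 N
Step 3: Total thrust F = 1309522.5 + 34969.08 = 1344491.6 N

1344491.6


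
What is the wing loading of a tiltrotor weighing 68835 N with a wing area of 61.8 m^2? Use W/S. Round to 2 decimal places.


Step 1: Wing loading = W / S = 68835 / 61.8
Step 2: Wing loading = 1113.83 N/m^2

1113.83


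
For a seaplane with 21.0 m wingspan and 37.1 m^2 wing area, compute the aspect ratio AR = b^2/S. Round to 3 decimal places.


Step 1: b^2 = 21.0^2 = 441.0
Step 2: AR = 441.0 / 37.1 = 11.887

11.887


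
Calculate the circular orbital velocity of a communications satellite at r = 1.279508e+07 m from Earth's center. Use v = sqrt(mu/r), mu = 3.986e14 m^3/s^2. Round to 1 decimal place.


Step 1: mu / r = 3.986e14 / 1.279508e+07 = 31152599.2803
Step 2: v = sqrt(31152599.2803) = 5581.5 m/s

5581.5


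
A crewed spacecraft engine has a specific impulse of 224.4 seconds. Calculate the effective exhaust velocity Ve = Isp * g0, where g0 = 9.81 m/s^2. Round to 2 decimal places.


Step 1: Ve = Isp * g0 = 224.4 * 9.81
Step 2: Ve = 2201.36 m/s

2201.36


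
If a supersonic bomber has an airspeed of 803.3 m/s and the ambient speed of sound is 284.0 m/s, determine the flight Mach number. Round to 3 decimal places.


Step 1: M = V / a = 803.3 / 284.0
Step 2: M = 2.829

2.829


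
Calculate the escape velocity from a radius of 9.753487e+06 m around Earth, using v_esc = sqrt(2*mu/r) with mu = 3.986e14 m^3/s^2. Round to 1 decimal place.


Step 1: 2*mu/r = 2 * 3.986e14 / 9.753487e+06 = 81734870.8211
Step 2: v_esc = sqrt(81734870.8211) = 9040.7 m/s

9040.7


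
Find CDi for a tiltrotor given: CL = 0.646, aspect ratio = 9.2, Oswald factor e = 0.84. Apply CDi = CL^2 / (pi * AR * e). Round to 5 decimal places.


Step 1: CL^2 = 0.646^2 = 0.417316
Step 2: pi * AR * e = 3.14159 * 9.2 * 0.84 = 24.278228
Step 3: CDi = 0.417316 / 24.278228 = 0.01719

0.01719


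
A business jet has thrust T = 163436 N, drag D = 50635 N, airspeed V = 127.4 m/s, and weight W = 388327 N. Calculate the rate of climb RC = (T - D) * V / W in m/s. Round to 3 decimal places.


Step 1: Excess thrust = T - D = 163436 - 50635 = 112801 N
Step 2: Excess power = 112801 * 127.4 = 14370847.4 W
Step 3: RC = 14370847.4 / 388327 = 37.007 m/s

37.007


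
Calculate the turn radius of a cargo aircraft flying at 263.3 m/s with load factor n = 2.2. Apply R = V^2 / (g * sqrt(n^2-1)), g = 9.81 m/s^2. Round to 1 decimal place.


Step 1: V^2 = 263.3^2 = 69326.89
Step 2: n^2 - 1 = 2.2^2 - 1 = 3.84
Step 3: sqrt(3.84) = 1.959592
Step 4: R = 69326.89 / (9.81 * 1.959592) = 3606.3 m

3606.3


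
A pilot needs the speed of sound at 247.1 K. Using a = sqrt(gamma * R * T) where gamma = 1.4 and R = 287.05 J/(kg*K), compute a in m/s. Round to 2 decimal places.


Step 1: gamma * R * T = 1.4 * 287.05 * 247.1 = 99302.077
Step 2: a = sqrt(99302.077) = 315.12 m/s

315.12


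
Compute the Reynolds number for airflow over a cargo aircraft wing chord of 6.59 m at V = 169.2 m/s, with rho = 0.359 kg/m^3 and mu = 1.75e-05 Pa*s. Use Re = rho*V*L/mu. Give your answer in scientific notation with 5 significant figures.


Step 1: Numerator = rho * V * L = 0.359 * 169.2 * 6.59 = 400.295052
Step 2: Re = 400.295052 / 1.75e-05
Step 3: Re = 2.2874e+07

2.2874e+07


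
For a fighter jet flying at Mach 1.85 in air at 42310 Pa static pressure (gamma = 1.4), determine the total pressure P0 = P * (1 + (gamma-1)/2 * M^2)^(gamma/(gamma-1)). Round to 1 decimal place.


Step 1: (gamma-1)/2 * M^2 = 0.2 * 3.4225 = 0.6845
Step 2: 1 + 0.6845 = 1.6845
Step 3: Exponent gamma/(gamma-1) = 3.5
Step 4: P0 = 42310 * 1.6845^3.5 = 262477.2 Pa

262477.2


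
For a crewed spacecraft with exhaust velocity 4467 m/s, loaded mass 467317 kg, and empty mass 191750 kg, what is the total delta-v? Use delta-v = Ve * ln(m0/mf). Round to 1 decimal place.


Step 1: Mass ratio m0/mf = 467317 / 191750 = 2.437116
Step 2: ln(2.437116) = 0.890815
Step 3: delta-v = 4467 * 0.890815 = 3979.3 m/s

3979.3


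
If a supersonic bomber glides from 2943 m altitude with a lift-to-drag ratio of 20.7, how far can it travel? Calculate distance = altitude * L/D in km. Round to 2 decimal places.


Step 1: Glide distance = altitude * L/D = 2943 * 20.7 = 60920.1 m
Step 2: Convert to km: 60920.1 / 1000 = 60.92 km

60.92


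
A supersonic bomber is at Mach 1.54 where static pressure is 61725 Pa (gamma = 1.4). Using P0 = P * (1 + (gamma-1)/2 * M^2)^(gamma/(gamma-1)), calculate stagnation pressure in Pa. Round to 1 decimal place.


Step 1: (gamma-1)/2 * M^2 = 0.2 * 2.3716 = 0.47432
Step 2: 1 + 0.47432 = 1.47432
Step 3: Exponent gamma/(gamma-1) = 3.5
Step 4: P0 = 61725 * 1.47432^3.5 = 240177.5 Pa

240177.5


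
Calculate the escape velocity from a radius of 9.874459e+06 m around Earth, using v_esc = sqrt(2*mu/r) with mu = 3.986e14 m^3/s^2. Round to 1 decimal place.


Step 1: 2*mu/r = 2 * 3.986e14 / 9.874459e+06 = 80733536.8955
Step 2: v_esc = sqrt(80733536.8955) = 8985.2 m/s

8985.2


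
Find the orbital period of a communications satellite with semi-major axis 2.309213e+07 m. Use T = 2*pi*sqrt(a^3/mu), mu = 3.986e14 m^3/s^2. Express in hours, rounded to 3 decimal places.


Step 1: a^3 / mu = 1.231380e+22 / 3.986e14 = 3.089262e+07
Step 2: sqrt(3.089262e+07) = 5558.1126 s
Step 3: T = 2*pi * 5558.1126 = 34922.65 s
Step 4: T in hours = 34922.65 / 3600 = 9.701 hours

9.701


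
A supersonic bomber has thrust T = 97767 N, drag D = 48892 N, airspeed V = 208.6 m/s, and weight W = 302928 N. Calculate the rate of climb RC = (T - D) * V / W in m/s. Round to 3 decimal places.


Step 1: Excess thrust = T - D = 97767 - 48892 = 48875 N
Step 2: Excess power = 48875 * 208.6 = 10195325.0 W
Step 3: RC = 10195325.0 / 302928 = 33.656 m/s

33.656


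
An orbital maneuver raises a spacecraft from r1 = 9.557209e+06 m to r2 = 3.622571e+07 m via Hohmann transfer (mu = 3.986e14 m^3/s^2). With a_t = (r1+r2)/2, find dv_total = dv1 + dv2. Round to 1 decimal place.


Step 1: Transfer semi-major axis a_t = (9.557209e+06 + 3.622571e+07) / 2 = 2.289146e+07 m
Step 2: v1 (circular at r1) = sqrt(mu/r1) = 6458.08 m/s
Step 3: v_t1 = sqrt(mu*(2/r1 - 1/a_t)) = 8124.09 m/s
Step 4: dv1 = |8124.09 - 6458.08| = 1666.02 m/s
Step 5: v2 (circular at r2) = 3317.11 m/s, v_t2 = 2143.33 m/s
Step 6: dv2 = |3317.11 - 2143.33| = 1173.78 m/s
Step 7: Total delta-v = 1666.02 + 1173.78 = 2839.8 m/s

2839.8


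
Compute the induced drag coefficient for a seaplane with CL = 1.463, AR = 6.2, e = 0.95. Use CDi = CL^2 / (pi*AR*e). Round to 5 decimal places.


Step 1: CL^2 = 1.463^2 = 2.140369
Step 2: pi * AR * e = 3.14159 * 6.2 * 0.95 = 18.503981
Step 3: CDi = 2.140369 / 18.503981 = 0.11567

0.11567


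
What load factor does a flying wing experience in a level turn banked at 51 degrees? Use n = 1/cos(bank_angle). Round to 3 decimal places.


Step 1: Convert 51 degrees to radians = 0.890118
Step 2: cos(51 deg) = 0.62932
Step 3: n = 1 / 0.62932 = 1.589

1.589


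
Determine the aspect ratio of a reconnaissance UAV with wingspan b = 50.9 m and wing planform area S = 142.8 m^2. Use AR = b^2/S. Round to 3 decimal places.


Step 1: b^2 = 50.9^2 = 2590.81
Step 2: AR = 2590.81 / 142.8 = 18.143

18.143


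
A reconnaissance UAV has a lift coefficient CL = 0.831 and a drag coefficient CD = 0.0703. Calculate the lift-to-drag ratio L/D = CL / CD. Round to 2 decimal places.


Step 1: L/D = CL / CD = 0.831 / 0.0703
Step 2: L/D = 11.82

11.82


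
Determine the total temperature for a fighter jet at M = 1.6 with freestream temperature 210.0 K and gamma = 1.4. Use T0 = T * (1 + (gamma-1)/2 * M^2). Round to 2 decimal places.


Step 1: (gamma-1)/2 = 0.2
Step 2: M^2 = 2.56
Step 3: 1 + 0.2 * 2.56 = 1.512
Step 4: T0 = 210.0 * 1.512 = 317.52 K

317.52


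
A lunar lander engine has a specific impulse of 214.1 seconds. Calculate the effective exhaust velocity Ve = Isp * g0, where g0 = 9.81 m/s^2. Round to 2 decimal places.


Step 1: Ve = Isp * g0 = 214.1 * 9.81
Step 2: Ve = 2100.32 m/s

2100.32


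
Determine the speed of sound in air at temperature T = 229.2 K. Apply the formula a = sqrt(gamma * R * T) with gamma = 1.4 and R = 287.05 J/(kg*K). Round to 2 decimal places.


Step 1: gamma * R * T = 1.4 * 287.05 * 229.2 = 92108.604
Step 2: a = sqrt(92108.604) = 303.49 m/s

303.49


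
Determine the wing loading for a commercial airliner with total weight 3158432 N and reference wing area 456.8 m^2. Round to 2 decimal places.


Step 1: Wing loading = W / S = 3158432 / 456.8
Step 2: Wing loading = 6914.26 N/m^2

6914.26


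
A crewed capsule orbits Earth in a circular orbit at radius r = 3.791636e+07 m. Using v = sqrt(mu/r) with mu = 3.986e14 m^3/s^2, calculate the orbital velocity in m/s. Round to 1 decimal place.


Step 1: mu / r = 3.986e14 / 3.791636e+07 = 10512612.4976
Step 2: v = sqrt(10512612.4976) = 3242.3 m/s

3242.3


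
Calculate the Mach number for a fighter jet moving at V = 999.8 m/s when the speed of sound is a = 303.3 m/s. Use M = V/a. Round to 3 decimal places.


Step 1: M = V / a = 999.8 / 303.3
Step 2: M = 3.296

3.296


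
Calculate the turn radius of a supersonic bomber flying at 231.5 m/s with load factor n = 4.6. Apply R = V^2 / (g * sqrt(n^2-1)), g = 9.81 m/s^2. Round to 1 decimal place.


Step 1: V^2 = 231.5^2 = 53592.25
Step 2: n^2 - 1 = 4.6^2 - 1 = 20.16
Step 3: sqrt(20.16) = 4.489989
Step 4: R = 53592.25 / (9.81 * 4.489989) = 1216.7 m

1216.7


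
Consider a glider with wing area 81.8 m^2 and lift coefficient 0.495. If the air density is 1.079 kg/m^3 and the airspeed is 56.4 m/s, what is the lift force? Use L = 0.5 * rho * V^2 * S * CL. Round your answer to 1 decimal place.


Step 1: Calculate dynamic pressure q = 0.5 * 1.079 * 56.4^2 = 0.5 * 1.079 * 3180.96 = 1716.1279 Pa
Step 2: Multiply by wing area and lift coefficient: L = 1716.1279 * 81.8 * 0.495
Step 3: L = 140379.2639 * 0.495 = 69487.7 N

69487.7


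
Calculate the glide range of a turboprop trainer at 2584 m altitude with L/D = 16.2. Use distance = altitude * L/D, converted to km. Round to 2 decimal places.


Step 1: Glide distance = altitude * L/D = 2584 * 16.2 = 41860.8 m
Step 2: Convert to km: 41860.8 / 1000 = 41.86 km

41.86


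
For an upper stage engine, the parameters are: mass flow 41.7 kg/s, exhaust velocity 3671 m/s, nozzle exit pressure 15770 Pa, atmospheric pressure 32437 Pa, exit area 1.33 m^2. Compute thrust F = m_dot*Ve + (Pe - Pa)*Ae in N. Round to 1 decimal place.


Step 1: Momentum thrust = m_dot * Ve = 41.7 * 3671 = 153080.7 N
Step 2: Pressure thrust = (Pe - Pa) * Ae = (15770 - 32437) * 1.33 = -22167.11 N
Step 3: Total thrust F = 153080.7 + -22167.11 = 130913.6 N

130913.6


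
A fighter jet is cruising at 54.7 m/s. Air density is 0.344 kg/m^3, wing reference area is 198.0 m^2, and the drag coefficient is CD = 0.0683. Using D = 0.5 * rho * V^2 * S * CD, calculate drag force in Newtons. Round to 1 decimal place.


Step 1: Dynamic pressure q = 0.5 * 0.344 * 54.7^2 = 514.6395 Pa
Step 2: Drag D = q * S * CD = 514.6395 * 198.0 * 0.0683
Step 3: D = 6959.7 N

6959.7


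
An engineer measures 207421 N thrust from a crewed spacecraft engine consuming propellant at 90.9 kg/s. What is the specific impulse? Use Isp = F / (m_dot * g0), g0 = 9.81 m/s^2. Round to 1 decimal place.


Step 1: m_dot * g0 = 90.9 * 9.81 = 891.73
Step 2: Isp = 207421 / 891.73 = 232.6 s

232.6


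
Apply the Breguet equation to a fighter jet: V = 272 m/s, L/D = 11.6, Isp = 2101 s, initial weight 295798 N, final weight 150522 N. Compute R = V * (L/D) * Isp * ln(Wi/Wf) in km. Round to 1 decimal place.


Step 1: Coefficient = V * (L/D) * Isp = 272 * 11.6 * 2101 = 6629075.2 m
Step 2: Wi/Wf = 295798 / 150522 = 1.965148
Step 3: ln(1.965148) = 0.675568
Step 4: R = 6629075.2 * 0.675568 = 4478388.0 m = 4478.4 km

4478.4


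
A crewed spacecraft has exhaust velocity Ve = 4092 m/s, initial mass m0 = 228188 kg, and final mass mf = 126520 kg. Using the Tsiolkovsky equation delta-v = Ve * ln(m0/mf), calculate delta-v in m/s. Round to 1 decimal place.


Step 1: Mass ratio m0/mf = 228188 / 126520 = 1.803573
Step 2: ln(1.803573) = 0.589769
Step 3: delta-v = 4092 * 0.589769 = 2413.3 m/s

2413.3


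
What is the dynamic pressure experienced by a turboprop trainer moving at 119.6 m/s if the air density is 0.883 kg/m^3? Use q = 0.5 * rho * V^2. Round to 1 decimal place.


Step 1: V^2 = 119.6^2 = 14304.16
Step 2: q = 0.5 * 0.883 * 14304.16
Step 3: q = 6315.3 Pa

6315.3


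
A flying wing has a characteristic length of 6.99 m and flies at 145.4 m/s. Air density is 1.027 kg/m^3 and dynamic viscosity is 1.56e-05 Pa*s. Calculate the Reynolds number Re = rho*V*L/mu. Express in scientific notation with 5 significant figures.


Step 1: Numerator = rho * V * L = 1.027 * 145.4 * 6.99 = 1043.787342
Step 2: Re = 1043.787342 / 1.56e-05
Step 3: Re = 6.6909e+07

6.6909e+07


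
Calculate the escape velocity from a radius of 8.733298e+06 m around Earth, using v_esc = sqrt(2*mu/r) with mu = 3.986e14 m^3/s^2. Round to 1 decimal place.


Step 1: 2*mu/r = 2 * 3.986e14 / 8.733298e+06 = 91282812.0602
Step 2: v_esc = sqrt(91282812.0602) = 9554.2 m/s

9554.2


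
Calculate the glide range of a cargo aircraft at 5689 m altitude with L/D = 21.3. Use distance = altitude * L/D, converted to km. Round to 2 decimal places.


Step 1: Glide distance = altitude * L/D = 5689 * 21.3 = 121175.7 m
Step 2: Convert to km: 121175.7 / 1000 = 121.18 km

121.18


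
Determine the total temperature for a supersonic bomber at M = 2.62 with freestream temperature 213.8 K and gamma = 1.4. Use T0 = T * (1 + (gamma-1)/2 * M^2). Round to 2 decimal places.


Step 1: (gamma-1)/2 = 0.2
Step 2: M^2 = 6.8644
Step 3: 1 + 0.2 * 6.8644 = 2.37288
Step 4: T0 = 213.8 * 2.37288 = 507.32 K

507.32


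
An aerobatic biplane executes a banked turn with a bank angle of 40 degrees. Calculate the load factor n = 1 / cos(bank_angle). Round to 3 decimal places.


Step 1: Convert 40 degrees to radians = 0.698132
Step 2: cos(40 deg) = 0.766044
Step 3: n = 1 / 0.766044 = 1.305

1.305


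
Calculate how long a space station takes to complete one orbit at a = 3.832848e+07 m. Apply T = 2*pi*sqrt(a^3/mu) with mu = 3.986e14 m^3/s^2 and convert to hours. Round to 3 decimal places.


Step 1: a^3 / mu = 5.630731e+22 / 3.986e14 = 1.412627e+08
Step 2: sqrt(1.412627e+08) = 11885.3985 s
Step 3: T = 2*pi * 11885.3985 = 74678.16 s
Step 4: T in hours = 74678.16 / 3600 = 20.744 hours

20.744


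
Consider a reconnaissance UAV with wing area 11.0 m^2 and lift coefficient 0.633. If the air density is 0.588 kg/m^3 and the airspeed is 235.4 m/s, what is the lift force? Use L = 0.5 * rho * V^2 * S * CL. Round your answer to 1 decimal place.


Step 1: Calculate dynamic pressure q = 0.5 * 0.588 * 235.4^2 = 0.5 * 0.588 * 55413.16 = 16291.469 Pa
Step 2: Multiply by wing area and lift coefficient: L = 16291.469 * 11.0 * 0.633
Step 3: L = 179206.1594 * 0.633 = 113437.5 N

113437.5


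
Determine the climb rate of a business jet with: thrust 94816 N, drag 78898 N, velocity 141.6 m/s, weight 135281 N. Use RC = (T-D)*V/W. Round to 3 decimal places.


Step 1: Excess thrust = T - D = 94816 - 78898 = 15918 N
Step 2: Excess power = 15918 * 141.6 = 2253988.8 W
Step 3: RC = 2253988.8 / 135281 = 16.662 m/s

16.662


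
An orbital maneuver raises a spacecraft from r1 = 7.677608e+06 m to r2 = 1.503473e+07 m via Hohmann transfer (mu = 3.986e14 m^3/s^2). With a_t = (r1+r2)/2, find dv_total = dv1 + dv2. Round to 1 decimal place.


Step 1: Transfer semi-major axis a_t = (7.677608e+06 + 1.503473e+07) / 2 = 1.135617e+07 m
Step 2: v1 (circular at r1) = sqrt(mu/r1) = 7205.36 m/s
Step 3: v_t1 = sqrt(mu*(2/r1 - 1/a_t)) = 8290.63 m/s
Step 4: dv1 = |8290.63 - 7205.36| = 1085.27 m/s
Step 5: v2 (circular at r2) = 5148.98 m/s, v_t2 = 4233.68 m/s
Step 6: dv2 = |5148.98 - 4233.68| = 915.3 m/s
Step 7: Total delta-v = 1085.27 + 915.3 = 2000.6 m/s

2000.6


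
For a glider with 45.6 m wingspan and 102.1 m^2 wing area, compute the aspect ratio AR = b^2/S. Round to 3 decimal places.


Step 1: b^2 = 45.6^2 = 2079.36
Step 2: AR = 2079.36 / 102.1 = 20.366

20.366


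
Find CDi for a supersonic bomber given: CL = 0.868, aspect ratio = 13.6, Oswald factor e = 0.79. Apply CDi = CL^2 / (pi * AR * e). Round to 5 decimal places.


Step 1: CL^2 = 0.868^2 = 0.753424
Step 2: pi * AR * e = 3.14159 * 13.6 * 0.79 = 33.753271
Step 3: CDi = 0.753424 / 33.753271 = 0.02232

0.02232


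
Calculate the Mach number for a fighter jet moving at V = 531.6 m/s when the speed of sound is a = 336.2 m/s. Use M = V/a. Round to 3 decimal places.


Step 1: M = V / a = 531.6 / 336.2
Step 2: M = 1.581

1.581


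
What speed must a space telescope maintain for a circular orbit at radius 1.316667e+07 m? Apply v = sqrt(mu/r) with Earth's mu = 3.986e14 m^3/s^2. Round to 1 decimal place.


Step 1: mu / r = 3.986e14 / 1.316667e+07 = 30273410.0574
Step 2: v = sqrt(30273410.0574) = 5502.1 m/s

5502.1


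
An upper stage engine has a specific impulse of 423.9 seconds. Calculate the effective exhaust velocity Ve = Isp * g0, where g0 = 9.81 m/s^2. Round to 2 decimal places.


Step 1: Ve = Isp * g0 = 423.9 * 9.81
Step 2: Ve = 4158.46 m/s

4158.46


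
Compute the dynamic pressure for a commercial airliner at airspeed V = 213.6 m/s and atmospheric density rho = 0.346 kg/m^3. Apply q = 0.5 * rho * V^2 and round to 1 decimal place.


Step 1: V^2 = 213.6^2 = 45624.96
Step 2: q = 0.5 * 0.346 * 45624.96
Step 3: q = 7893.1 Pa

7893.1


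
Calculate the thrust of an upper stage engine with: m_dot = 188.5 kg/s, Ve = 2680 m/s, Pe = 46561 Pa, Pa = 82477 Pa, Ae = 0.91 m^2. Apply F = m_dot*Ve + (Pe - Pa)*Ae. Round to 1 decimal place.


Step 1: Momentum thrust = m_dot * Ve = 188.5 * 2680 = 505180.0 N
Step 2: Pressure thrust = (Pe - Pa) * Ae = (46561 - 82477) * 0.91 = -32683.56 N
Step 3: Total thrust F = 505180.0 + -32683.56 = 472496.4 N

472496.4


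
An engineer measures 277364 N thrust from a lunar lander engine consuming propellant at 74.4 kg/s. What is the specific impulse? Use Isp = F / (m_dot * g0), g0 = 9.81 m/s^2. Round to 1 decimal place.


Step 1: m_dot * g0 = 74.4 * 9.81 = 729.86
Step 2: Isp = 277364 / 729.86 = 380.0 s

380.0


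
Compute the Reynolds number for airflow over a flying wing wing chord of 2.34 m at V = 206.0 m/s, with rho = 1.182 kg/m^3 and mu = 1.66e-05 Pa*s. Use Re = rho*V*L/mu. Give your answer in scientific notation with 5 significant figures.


Step 1: Numerator = rho * V * L = 1.182 * 206.0 * 2.34 = 569.77128
Step 2: Re = 569.77128 / 1.66e-05
Step 3: Re = 3.4324e+07

3.4324e+07


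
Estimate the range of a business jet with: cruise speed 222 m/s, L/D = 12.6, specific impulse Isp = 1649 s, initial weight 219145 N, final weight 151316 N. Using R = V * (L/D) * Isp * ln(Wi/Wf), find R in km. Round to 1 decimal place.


Step 1: Coefficient = V * (L/D) * Isp = 222 * 12.6 * 1649 = 4612582.8 m
Step 2: Wi/Wf = 219145 / 151316 = 1.448261
Step 3: ln(1.448261) = 0.370363
Step 4: R = 4612582.8 * 0.370363 = 1708331.1 m = 1708.3 km

1708.3


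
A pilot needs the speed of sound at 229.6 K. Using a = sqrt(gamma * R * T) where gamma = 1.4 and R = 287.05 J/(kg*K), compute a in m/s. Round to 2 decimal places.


Step 1: gamma * R * T = 1.4 * 287.05 * 229.6 = 92269.352
Step 2: a = sqrt(92269.352) = 303.76 m/s

303.76


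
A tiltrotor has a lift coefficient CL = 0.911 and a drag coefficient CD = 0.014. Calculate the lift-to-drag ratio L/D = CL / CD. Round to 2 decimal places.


Step 1: L/D = CL / CD = 0.911 / 0.014
Step 2: L/D = 65.07

65.07


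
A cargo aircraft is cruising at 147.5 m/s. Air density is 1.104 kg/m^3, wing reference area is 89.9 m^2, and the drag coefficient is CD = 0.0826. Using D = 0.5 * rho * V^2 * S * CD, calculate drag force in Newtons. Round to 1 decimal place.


Step 1: Dynamic pressure q = 0.5 * 1.104 * 147.5^2 = 12009.45 Pa
Step 2: Drag D = q * S * CD = 12009.45 * 89.9 * 0.0826
Step 3: D = 89179.1 N

89179.1


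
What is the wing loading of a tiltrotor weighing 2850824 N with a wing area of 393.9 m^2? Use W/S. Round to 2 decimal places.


Step 1: Wing loading = W / S = 2850824 / 393.9
Step 2: Wing loading = 7237.43 N/m^2

7237.43


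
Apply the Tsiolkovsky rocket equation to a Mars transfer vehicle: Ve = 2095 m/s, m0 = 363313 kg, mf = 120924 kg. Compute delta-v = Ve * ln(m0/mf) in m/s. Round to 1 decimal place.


Step 1: Mass ratio m0/mf = 363313 / 120924 = 3.004474
Step 2: ln(3.004474) = 1.100102
Step 3: delta-v = 2095 * 1.100102 = 2304.7 m/s

2304.7


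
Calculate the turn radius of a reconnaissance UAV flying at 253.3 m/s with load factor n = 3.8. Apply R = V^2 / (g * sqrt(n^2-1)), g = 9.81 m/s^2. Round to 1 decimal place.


Step 1: V^2 = 253.3^2 = 64160.89
Step 2: n^2 - 1 = 3.8^2 - 1 = 13.44
Step 3: sqrt(13.44) = 3.666061
Step 4: R = 64160.89 / (9.81 * 3.666061) = 1784.0 m

1784.0


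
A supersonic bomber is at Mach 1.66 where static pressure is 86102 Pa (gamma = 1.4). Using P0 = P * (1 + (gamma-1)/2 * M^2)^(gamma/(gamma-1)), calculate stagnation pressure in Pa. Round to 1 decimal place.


Step 1: (gamma-1)/2 * M^2 = 0.2 * 2.7556 = 0.55112
Step 2: 1 + 0.55112 = 1.55112
Step 3: Exponent gamma/(gamma-1) = 3.5
Step 4: P0 = 86102 * 1.55112^3.5 = 400195.4 Pa

400195.4


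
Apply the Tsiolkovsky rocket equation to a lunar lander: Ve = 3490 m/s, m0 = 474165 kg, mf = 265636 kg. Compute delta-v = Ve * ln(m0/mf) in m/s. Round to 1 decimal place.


Step 1: Mass ratio m0/mf = 474165 / 265636 = 1.785018
Step 2: ln(1.785018) = 0.579428
Step 3: delta-v = 3490 * 0.579428 = 2022.2 m/s

2022.2


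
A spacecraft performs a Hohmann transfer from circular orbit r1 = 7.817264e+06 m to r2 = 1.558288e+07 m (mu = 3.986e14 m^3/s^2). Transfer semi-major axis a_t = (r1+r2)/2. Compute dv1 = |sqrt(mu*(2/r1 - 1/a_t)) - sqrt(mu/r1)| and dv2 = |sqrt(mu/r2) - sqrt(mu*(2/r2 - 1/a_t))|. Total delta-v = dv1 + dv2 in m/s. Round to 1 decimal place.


Step 1: Transfer semi-major axis a_t = (7.817264e+06 + 1.558288e+07) / 2 = 1.170007e+07 m
Step 2: v1 (circular at r1) = sqrt(mu/r1) = 7140.71 m/s
Step 3: v_t1 = sqrt(mu*(2/r1 - 1/a_t)) = 8240.83 m/s
Step 4: dv1 = |8240.83 - 7140.71| = 1100.12 m/s
Step 5: v2 (circular at r2) = 5057.6 m/s, v_t2 = 4134.07 m/s
Step 6: dv2 = |5057.6 - 4134.07| = 923.53 m/s
Step 7: Total delta-v = 1100.12 + 923.53 = 2023.7 m/s

2023.7


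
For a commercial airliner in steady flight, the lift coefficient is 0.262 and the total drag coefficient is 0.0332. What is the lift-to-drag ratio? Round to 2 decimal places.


Step 1: L/D = CL / CD = 0.262 / 0.0332
Step 2: L/D = 7.89

7.89


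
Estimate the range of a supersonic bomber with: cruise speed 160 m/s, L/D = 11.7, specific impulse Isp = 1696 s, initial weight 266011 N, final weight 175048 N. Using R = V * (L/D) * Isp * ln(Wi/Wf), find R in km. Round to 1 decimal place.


Step 1: Coefficient = V * (L/D) * Isp = 160 * 11.7 * 1696 = 3174912.0 m
Step 2: Wi/Wf = 266011 / 175048 = 1.519646
Step 3: ln(1.519646) = 0.418477
Step 4: R = 3174912.0 * 0.418477 = 1328629.0 m = 1328.6 km

1328.6


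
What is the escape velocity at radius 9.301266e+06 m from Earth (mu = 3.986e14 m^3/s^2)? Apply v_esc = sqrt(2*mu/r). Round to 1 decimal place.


Step 1: 2*mu/r = 2 * 3.986e14 / 9.301266e+06 = 85708762.6566
Step 2: v_esc = sqrt(85708762.6566) = 9257.9 m/s

9257.9


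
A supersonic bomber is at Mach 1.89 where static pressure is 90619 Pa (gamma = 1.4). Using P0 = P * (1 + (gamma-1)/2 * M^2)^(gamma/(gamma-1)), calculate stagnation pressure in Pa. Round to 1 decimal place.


Step 1: (gamma-1)/2 * M^2 = 0.2 * 3.5721 = 0.71442
Step 2: 1 + 0.71442 = 1.71442
Step 3: Exponent gamma/(gamma-1) = 3.5
Step 4: P0 = 90619 * 1.71442^3.5 = 597901.4 Pa

597901.4


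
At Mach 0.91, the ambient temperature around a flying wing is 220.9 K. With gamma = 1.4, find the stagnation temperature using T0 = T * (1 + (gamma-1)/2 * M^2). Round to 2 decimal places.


Step 1: (gamma-1)/2 = 0.2
Step 2: M^2 = 0.8281
Step 3: 1 + 0.2 * 0.8281 = 1.16562
Step 4: T0 = 220.9 * 1.16562 = 257.49 K

257.49


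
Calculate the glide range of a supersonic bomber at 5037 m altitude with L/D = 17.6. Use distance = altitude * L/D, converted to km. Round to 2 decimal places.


Step 1: Glide distance = altitude * L/D = 5037 * 17.6 = 88651.2 m
Step 2: Convert to km: 88651.2 / 1000 = 88.65 km

88.65


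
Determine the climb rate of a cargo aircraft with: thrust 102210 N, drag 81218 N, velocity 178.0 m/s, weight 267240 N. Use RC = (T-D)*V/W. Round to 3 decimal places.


Step 1: Excess thrust = T - D = 102210 - 81218 = 20992 N
Step 2: Excess power = 20992 * 178.0 = 3736576.0 W
Step 3: RC = 3736576.0 / 267240 = 13.982 m/s

13.982


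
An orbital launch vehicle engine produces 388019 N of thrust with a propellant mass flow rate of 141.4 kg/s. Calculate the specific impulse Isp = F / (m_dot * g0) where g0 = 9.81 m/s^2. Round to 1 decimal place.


Step 1: m_dot * g0 = 141.4 * 9.81 = 1387.13
Step 2: Isp = 388019 / 1387.13 = 279.7 s

279.7


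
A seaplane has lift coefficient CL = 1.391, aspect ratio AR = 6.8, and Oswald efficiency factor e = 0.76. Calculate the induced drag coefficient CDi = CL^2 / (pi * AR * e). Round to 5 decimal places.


Step 1: CL^2 = 1.391^2 = 1.934881
Step 2: pi * AR * e = 3.14159 * 6.8 * 0.76 = 16.235751
Step 3: CDi = 1.934881 / 16.235751 = 0.11917

0.11917


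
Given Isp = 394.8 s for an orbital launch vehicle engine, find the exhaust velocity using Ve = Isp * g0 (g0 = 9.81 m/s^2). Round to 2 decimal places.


Step 1: Ve = Isp * g0 = 394.8 * 9.81
Step 2: Ve = 3872.99 m/s

3872.99


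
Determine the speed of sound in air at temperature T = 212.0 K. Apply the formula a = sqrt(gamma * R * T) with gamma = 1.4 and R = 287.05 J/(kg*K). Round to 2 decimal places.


Step 1: gamma * R * T = 1.4 * 287.05 * 212.0 = 85196.44
Step 2: a = sqrt(85196.44) = 291.88 m/s

291.88


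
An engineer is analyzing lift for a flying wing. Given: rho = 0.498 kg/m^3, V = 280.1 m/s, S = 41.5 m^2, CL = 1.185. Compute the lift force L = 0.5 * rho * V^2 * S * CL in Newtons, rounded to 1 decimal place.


Step 1: Calculate dynamic pressure q = 0.5 * 0.498 * 280.1^2 = 0.5 * 0.498 * 78456.01 = 19535.5465 Pa
Step 2: Multiply by wing area and lift coefficient: L = 19535.5465 * 41.5 * 1.185
Step 3: L = 810725.1793 * 1.185 = 960709.3 N

960709.3


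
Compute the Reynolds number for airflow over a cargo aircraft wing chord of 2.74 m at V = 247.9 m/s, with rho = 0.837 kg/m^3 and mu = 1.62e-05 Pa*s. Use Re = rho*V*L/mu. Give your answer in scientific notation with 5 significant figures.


Step 1: Numerator = rho * V * L = 0.837 * 247.9 * 2.74 = 568.528902
Step 2: Re = 568.528902 / 1.62e-05
Step 3: Re = 3.5094e+07

3.5094e+07


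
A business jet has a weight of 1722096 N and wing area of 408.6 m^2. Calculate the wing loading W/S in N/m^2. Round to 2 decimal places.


Step 1: Wing loading = W / S = 1722096 / 408.6
Step 2: Wing loading = 4214.63 N/m^2

4214.63


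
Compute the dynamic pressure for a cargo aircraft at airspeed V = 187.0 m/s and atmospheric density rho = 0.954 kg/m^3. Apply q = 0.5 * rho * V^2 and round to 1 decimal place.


Step 1: V^2 = 187.0^2 = 34969.0
Step 2: q = 0.5 * 0.954 * 34969.0
Step 3: q = 16680.2 Pa

16680.2


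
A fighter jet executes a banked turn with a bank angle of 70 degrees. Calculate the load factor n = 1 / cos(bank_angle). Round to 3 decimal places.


Step 1: Convert 70 degrees to radians = 1.22173
Step 2: cos(70 deg) = 0.34202
Step 3: n = 1 / 0.34202 = 2.924

2.924


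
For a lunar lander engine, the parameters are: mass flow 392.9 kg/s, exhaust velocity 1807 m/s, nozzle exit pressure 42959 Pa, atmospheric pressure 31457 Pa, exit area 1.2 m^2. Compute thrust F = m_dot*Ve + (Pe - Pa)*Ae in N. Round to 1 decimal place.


Step 1: Momentum thrust = m_dot * Ve = 392.9 * 1807 = 709970.3 N
Step 2: Pressure thrust = (Pe - Pa) * Ae = (42959 - 31457) * 1.2 = 13802.4 N
Step 3: Total thrust F = 709970.3 + 13802.4 = 723772.7 N

723772.7


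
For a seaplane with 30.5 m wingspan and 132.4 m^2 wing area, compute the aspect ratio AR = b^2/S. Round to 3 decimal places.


Step 1: b^2 = 30.5^2 = 930.25
Step 2: AR = 930.25 / 132.4 = 7.026

7.026


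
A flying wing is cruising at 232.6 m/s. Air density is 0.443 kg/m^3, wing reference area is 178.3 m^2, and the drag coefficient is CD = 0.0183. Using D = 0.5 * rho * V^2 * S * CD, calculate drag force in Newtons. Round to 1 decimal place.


Step 1: Dynamic pressure q = 0.5 * 0.443 * 232.6^2 = 11983.7613 Pa
Step 2: Drag D = q * S * CD = 11983.7613 * 178.3 * 0.0183
Step 3: D = 39101.7 N

39101.7


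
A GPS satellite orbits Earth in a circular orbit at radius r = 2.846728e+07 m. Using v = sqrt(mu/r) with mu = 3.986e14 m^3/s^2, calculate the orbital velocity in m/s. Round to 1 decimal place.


Step 1: mu / r = 3.986e14 / 2.846728e+07 = 14002040.2371
Step 2: v = sqrt(14002040.2371) = 3741.9 m/s

3741.9


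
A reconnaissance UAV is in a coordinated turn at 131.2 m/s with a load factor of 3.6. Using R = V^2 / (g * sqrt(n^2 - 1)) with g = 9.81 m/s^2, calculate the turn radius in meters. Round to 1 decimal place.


Step 1: V^2 = 131.2^2 = 17213.44
Step 2: n^2 - 1 = 3.6^2 - 1 = 11.96
Step 3: sqrt(11.96) = 3.458323
Step 4: R = 17213.44 / (9.81 * 3.458323) = 507.4 m

507.4


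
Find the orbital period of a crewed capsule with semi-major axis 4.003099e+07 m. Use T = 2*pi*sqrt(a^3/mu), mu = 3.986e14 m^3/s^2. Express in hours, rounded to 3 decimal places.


Step 1: a^3 / mu = 6.414887e+22 / 3.986e14 = 1.609354e+08
Step 2: sqrt(1.609354e+08) = 12686.0334 s
Step 3: T = 2*pi * 12686.0334 = 79708.7 s
Step 4: T in hours = 79708.7 / 3600 = 22.141 hours

22.141


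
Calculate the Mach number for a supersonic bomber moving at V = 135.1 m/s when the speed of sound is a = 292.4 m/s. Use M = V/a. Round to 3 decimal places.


Step 1: M = V / a = 135.1 / 292.4
Step 2: M = 0.462

0.462


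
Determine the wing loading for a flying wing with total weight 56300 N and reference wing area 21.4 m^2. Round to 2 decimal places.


Step 1: Wing loading = W / S = 56300 / 21.4
Step 2: Wing loading = 2630.84 N/m^2

2630.84


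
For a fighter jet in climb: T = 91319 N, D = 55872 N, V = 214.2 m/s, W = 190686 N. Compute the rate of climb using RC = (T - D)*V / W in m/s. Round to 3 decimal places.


Step 1: Excess thrust = T - D = 91319 - 55872 = 35447 N
Step 2: Excess power = 35447 * 214.2 = 7592747.4 W
Step 3: RC = 7592747.4 / 190686 = 39.818 m/s

39.818


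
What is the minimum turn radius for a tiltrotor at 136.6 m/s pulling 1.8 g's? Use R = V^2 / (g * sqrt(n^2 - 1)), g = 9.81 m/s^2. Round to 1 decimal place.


Step 1: V^2 = 136.6^2 = 18659.56
Step 2: n^2 - 1 = 1.8^2 - 1 = 2.24
Step 3: sqrt(2.24) = 1.496663
Step 4: R = 18659.56 / (9.81 * 1.496663) = 1270.9 m

1270.9


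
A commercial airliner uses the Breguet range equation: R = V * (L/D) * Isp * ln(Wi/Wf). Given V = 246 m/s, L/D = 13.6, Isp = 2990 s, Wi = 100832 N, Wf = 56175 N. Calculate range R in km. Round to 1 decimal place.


Step 1: Coefficient = V * (L/D) * Isp = 246 * 13.6 * 2990 = 10003344.0 m
Step 2: Wi/Wf = 100832 / 56175 = 1.794962
Step 3: ln(1.794962) = 0.584984
Step 4: R = 10003344.0 * 0.584984 = 5851795.7 m = 5851.8 km

5851.8


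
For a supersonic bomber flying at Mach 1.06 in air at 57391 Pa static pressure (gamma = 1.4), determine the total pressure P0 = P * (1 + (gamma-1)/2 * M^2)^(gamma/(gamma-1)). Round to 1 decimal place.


Step 1: (gamma-1)/2 * M^2 = 0.2 * 1.1236 = 0.22472
Step 2: 1 + 0.22472 = 1.22472
Step 3: Exponent gamma/(gamma-1) = 3.5
Step 4: P0 = 57391 * 1.22472^3.5 = 116673.6 Pa

116673.6


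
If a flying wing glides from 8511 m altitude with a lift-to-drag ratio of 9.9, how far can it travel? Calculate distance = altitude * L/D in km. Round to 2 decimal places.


Step 1: Glide distance = altitude * L/D = 8511 * 9.9 = 84258.9 m
Step 2: Convert to km: 84258.9 / 1000 = 84.26 km

84.26


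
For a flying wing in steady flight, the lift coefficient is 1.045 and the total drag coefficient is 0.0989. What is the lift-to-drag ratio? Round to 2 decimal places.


Step 1: L/D = CL / CD = 1.045 / 0.0989
Step 2: L/D = 10.57

10.57


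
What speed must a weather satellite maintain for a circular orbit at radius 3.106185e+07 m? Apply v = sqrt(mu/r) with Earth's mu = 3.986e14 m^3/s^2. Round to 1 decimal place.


Step 1: mu / r = 3.986e14 / 3.106185e+07 = 12832461.6853
Step 2: v = sqrt(12832461.6853) = 3582.2 m/s

3582.2


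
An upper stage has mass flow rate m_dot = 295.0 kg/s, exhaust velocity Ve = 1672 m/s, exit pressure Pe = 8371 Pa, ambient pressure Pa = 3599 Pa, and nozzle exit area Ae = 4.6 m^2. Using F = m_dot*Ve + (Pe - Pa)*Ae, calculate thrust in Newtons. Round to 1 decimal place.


Step 1: Momentum thrust = m_dot * Ve = 295.0 * 1672 = 493240.0 N
Step 2: Pressure thrust = (Pe - Pa) * Ae = (8371 - 3599) * 4.6 = 21951.2 N
Step 3: Total thrust F = 493240.0 + 21951.2 = 515191.2 N

515191.2


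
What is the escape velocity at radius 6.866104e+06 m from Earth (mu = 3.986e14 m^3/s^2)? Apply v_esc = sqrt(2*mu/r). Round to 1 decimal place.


Step 1: 2*mu/r = 2 * 3.986e14 / 6.866104e+06 = 116106601.3565
Step 2: v_esc = sqrt(116106601.3565) = 10775.3 m/s

10775.3


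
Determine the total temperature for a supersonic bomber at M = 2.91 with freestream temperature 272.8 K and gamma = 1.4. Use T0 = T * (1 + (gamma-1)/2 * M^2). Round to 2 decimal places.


Step 1: (gamma-1)/2 = 0.2
Step 2: M^2 = 8.4681
Step 3: 1 + 0.2 * 8.4681 = 2.69362
Step 4: T0 = 272.8 * 2.69362 = 734.82 K

734.82


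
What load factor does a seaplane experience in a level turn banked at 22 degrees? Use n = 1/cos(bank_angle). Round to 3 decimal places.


Step 1: Convert 22 degrees to radians = 0.383972
Step 2: cos(22 deg) = 0.927184
Step 3: n = 1 / 0.927184 = 1.079

1.079


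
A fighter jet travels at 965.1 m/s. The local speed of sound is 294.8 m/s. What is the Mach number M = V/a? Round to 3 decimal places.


Step 1: M = V / a = 965.1 / 294.8
Step 2: M = 3.274

3.274


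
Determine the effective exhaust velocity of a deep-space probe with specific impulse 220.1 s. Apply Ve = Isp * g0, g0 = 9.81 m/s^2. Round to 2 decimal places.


Step 1: Ve = Isp * g0 = 220.1 * 9.81
Step 2: Ve = 2159.18 m/s

2159.18


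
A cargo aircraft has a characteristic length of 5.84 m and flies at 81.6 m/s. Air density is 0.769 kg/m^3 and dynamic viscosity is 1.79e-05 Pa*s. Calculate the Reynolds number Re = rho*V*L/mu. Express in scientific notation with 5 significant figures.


Step 1: Numerator = rho * V * L = 0.769 * 81.6 * 5.84 = 366.462336
Step 2: Re = 366.462336 / 1.79e-05
Step 3: Re = 2.0473e+07

2.0473e+07


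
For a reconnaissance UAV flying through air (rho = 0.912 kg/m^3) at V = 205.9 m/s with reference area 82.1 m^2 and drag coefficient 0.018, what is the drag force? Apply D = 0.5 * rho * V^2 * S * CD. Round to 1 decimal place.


Step 1: Dynamic pressure q = 0.5 * 0.912 * 205.9^2 = 19332.0334 Pa
Step 2: Drag D = q * S * CD = 19332.0334 * 82.1 * 0.018
Step 3: D = 28568.9 N

28568.9


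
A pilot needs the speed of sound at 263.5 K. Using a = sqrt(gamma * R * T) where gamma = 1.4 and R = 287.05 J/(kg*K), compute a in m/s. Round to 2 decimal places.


Step 1: gamma * R * T = 1.4 * 287.05 * 263.5 = 105892.745
Step 2: a = sqrt(105892.745) = 325.41 m/s

325.41


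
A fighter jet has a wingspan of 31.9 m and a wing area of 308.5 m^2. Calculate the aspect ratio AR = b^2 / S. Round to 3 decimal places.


Step 1: b^2 = 31.9^2 = 1017.61
Step 2: AR = 1017.61 / 308.5 = 3.299

3.299


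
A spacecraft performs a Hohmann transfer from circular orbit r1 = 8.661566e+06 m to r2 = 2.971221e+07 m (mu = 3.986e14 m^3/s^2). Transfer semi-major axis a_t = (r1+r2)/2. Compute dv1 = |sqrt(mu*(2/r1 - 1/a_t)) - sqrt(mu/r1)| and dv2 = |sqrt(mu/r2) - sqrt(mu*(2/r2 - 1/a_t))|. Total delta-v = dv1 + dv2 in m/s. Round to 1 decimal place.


Step 1: Transfer semi-major axis a_t = (8.661566e+06 + 2.971221e+07) / 2 = 1.918689e+07 m
Step 2: v1 (circular at r1) = sqrt(mu/r1) = 6783.76 m/s
Step 3: v_t1 = sqrt(mu*(2/r1 - 1/a_t)) = 8441.81 m/s
Step 4: dv1 = |8441.81 - 6783.76| = 1658.05 m/s
Step 5: v2 (circular at r2) = 3662.7 m/s, v_t2 = 2460.92 m/s
Step 6: dv2 = |3662.7 - 2460.92| = 1201.78 m/s
Step 7: Total delta-v = 1658.05 + 1201.78 = 2859.8 m/s

2859.8


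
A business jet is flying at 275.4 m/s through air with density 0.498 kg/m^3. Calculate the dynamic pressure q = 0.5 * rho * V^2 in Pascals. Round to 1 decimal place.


Step 1: V^2 = 275.4^2 = 75845.16
Step 2: q = 0.5 * 0.498 * 75845.16
Step 3: q = 18885.4 Pa

18885.4


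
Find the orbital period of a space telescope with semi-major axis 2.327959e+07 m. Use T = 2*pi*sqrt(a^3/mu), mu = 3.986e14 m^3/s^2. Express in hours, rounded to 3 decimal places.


Step 1: a^3 / mu = 1.261612e+22 / 3.986e14 = 3.165109e+07
Step 2: sqrt(3.165109e+07) = 5625.9303 s
Step 3: T = 2*pi * 5625.9303 = 35348.76 s
Step 4: T in hours = 35348.76 / 3600 = 9.819 hours

9.819


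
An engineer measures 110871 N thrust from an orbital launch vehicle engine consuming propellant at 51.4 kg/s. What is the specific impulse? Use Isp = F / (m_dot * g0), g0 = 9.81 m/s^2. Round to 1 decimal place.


Step 1: m_dot * g0 = 51.4 * 9.81 = 504.23
Step 2: Isp = 110871 / 504.23 = 219.9 s

219.9


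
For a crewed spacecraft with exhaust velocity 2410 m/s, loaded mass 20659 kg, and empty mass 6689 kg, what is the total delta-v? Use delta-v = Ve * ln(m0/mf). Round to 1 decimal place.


Step 1: Mass ratio m0/mf = 20659 / 6689 = 3.088504
Step 2: ln(3.088504) = 1.127687
Step 3: delta-v = 2410 * 1.127687 = 2717.7 m/s

2717.7


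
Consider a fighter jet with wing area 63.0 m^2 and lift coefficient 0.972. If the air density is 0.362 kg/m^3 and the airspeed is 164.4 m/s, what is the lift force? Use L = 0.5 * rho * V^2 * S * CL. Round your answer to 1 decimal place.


Step 1: Calculate dynamic pressure q = 0.5 * 0.362 * 164.4^2 = 0.5 * 0.362 * 27027.36 = 4891.9522 Pa
Step 2: Multiply by wing area and lift coefficient: L = 4891.9522 * 63.0 * 0.972
Step 3: L = 308192.9861 * 0.972 = 299563.6 N

299563.6


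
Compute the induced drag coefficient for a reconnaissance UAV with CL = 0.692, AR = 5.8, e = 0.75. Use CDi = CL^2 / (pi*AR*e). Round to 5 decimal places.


Step 1: CL^2 = 0.692^2 = 0.478864
Step 2: pi * AR * e = 3.14159 * 5.8 * 0.75 = 13.665928
Step 3: CDi = 0.478864 / 13.665928 = 0.03504

0.03504


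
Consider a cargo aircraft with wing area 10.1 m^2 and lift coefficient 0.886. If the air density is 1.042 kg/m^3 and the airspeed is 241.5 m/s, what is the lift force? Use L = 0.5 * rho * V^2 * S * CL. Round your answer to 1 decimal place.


Step 1: Calculate dynamic pressure q = 0.5 * 1.042 * 241.5^2 = 0.5 * 1.042 * 58322.25 = 30385.8923 Pa
Step 2: Multiply by wing area and lift coefficient: L = 30385.8923 * 10.1 * 0.886
Step 3: L = 306897.5117 * 0.886 = 271911.2 N

271911.2


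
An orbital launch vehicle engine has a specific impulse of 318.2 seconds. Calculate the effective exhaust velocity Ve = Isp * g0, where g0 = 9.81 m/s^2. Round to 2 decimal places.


Step 1: Ve = Isp * g0 = 318.2 * 9.81
Step 2: Ve = 3121.54 m/s

3121.54
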